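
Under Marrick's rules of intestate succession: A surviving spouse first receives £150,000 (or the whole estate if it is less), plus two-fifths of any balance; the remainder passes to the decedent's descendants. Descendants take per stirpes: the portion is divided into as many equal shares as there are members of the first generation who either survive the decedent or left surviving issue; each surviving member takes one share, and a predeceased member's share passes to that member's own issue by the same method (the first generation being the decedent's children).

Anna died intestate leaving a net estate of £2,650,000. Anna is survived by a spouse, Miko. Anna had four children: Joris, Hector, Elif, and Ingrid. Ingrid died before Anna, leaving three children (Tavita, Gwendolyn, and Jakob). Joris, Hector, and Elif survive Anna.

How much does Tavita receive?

Miko first takes £150,000, leaving a balance of £2,500,000. Miko then takes two-fifths of the balance (£1,000,000), for a total of £1,150,000. The remaining £1,500,000 passes to the descendants.
The descendants' portion (£1,500,000) is divided into 4 shares of £375,000: Joris, Hector, and Elif each take £375,000; Ingrid's £375,000 share passes to Ingrid's issue.
Ingrid's share (£375,000) is divided into 3 shares of £125,000: Tavita, Gwendolyn, and Jakob each take £125,000.

Tavita receives £125,000.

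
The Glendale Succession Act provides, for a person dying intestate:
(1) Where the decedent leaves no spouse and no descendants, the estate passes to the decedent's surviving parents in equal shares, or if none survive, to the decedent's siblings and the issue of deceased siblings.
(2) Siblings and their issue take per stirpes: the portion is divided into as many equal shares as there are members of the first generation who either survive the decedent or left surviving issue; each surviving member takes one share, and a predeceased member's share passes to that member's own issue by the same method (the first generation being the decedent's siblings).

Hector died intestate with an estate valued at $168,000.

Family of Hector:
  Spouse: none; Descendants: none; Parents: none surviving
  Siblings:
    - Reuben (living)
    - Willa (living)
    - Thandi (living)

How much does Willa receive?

The entire $168,000 passes to the siblings and their issue.
That amount ($168,000) is divided into 3 shares of $56,000: Reuben, Willa, and Thandi each take $56,000.

Willa receives $56,000.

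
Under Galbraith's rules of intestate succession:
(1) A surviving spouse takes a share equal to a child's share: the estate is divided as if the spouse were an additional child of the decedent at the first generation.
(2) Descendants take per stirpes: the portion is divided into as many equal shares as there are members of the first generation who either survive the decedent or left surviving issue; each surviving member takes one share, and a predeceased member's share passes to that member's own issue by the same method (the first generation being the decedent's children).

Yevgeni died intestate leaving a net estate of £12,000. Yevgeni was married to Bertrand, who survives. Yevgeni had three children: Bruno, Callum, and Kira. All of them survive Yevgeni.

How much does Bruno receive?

The spouse counts as an additional share at the children's level, so there are 4 primary shares of £3,000. Bertrand takes one such share (£3,000).
The children's combined portion (£9,000) is divided into 3 shares of £3,000: Bruno, Callum, and Kira each take £3,000.

Bruno receives £3,000.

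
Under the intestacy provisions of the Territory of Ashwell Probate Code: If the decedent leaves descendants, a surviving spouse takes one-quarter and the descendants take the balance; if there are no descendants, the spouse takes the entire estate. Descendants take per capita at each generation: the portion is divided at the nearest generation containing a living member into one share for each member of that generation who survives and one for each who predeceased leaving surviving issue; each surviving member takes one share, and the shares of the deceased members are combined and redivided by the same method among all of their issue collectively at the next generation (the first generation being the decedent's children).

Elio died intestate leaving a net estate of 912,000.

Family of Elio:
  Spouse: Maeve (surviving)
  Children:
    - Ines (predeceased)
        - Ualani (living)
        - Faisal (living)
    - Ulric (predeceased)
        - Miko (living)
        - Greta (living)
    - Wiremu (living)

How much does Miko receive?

Maeve takes one-quarter of 912,000 = 228,000. The remaining 684,000 passes to the descendants.
The descendants' portion (684,000) is divided at the children's generation into 3 shares of 228,000. Wiremu takes 228,000. The 2 shares of the deceased (Ines and Ulric) are combined into a pool of 456,000.
That pool (456,000) is divided at the grandchildren's generation equally among Ualani, Faisal, Miko, and Greta: 114,000 each.

Miko receives 114,000.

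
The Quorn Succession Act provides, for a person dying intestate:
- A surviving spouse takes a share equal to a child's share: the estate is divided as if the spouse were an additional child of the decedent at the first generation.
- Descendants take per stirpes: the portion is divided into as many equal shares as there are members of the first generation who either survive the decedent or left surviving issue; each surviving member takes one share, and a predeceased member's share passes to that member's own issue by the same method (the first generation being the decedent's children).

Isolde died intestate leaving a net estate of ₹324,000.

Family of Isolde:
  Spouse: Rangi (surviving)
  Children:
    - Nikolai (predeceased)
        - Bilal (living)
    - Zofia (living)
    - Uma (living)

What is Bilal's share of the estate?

The spouse counts as an additional share at the children's level, so there are 4 primary shares of ₹81,000. Rangi takes one such share (₹81,000).
The children's combined portion (₹243,000) is divided into 3 shares of ₹81,000: Zofia and Uma each take ₹81,000; Nikolai's ₹81,000 share passes to Nikolai's issue.
Nikolai's share (₹81,000) passes entirely to Bilal.

Bilal receives ₹81,000.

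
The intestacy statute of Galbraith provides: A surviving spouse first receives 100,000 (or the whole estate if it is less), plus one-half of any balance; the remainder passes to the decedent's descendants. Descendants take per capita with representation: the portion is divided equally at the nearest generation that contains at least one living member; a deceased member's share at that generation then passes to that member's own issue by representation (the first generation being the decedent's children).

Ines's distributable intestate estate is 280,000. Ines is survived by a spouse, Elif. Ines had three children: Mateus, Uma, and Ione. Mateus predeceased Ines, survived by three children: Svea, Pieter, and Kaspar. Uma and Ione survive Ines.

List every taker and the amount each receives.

Elif first takes 100,000, leaving a balance of 180,000. Elif then takes one-half of the balance (90,000), for a total of 190,000. The remaining 90,000 passes to the descendants.
The descendants' portion (90,000) is divided into 3 shares of 30,000: Uma and Ione each take 30,000; Mateus's 30,000 share passes to Mateus's issue.
Mateus's share (30,000) is divided into 3 shares of 10,000: Svea, Pieter, and Kaspar each take 10,000.

Elif: 190,000; Svea: 10,000; Pieter: 10,000; Kaspar: 10,000; Uma: 30,000; Ione: 30,000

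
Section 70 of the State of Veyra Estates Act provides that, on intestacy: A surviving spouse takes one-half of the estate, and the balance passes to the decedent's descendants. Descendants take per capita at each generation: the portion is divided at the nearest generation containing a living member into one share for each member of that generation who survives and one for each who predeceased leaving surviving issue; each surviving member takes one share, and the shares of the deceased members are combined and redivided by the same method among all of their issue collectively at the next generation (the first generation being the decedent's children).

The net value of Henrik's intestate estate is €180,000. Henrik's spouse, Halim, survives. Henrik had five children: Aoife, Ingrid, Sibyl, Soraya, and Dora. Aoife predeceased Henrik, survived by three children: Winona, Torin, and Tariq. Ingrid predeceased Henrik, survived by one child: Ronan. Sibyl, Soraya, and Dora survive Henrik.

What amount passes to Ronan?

Ronan receives €9,000.

Halim takes one-half of €180,000 = €90,000. The remaining €90,000 passes to the descendants.
The descendants' portion (€90,000) is divided at the children's generation into 5 shares of €18,000. Sibyl, Soraya, and Dora each take €18,000. The 2 shares of the deceased (Aoife and Ingrid) are combined into a pool of €36,000.
That pool (€36,000) is divided at the grandchildren's generation equally among Winona, Torin, Tariq, and Ronan: €9,000 each.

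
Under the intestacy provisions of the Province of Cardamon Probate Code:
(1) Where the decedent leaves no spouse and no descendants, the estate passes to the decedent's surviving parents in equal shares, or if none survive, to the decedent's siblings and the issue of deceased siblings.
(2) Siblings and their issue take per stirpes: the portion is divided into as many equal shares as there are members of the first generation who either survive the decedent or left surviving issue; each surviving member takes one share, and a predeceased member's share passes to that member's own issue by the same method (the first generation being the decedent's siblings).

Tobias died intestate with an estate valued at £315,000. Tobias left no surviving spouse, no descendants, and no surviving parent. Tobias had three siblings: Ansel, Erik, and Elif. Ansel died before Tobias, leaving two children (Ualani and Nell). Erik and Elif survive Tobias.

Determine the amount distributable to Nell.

Nell receives £52,500.

The entire £315,000 passes to the siblings and their issue.
That amount (£315,000) is divided into 3 shares of £105,000: Erik and Elif each take £105,000; Ansel's £105,000 share passes to Ansel's issue.
Ansel's share (£105,000) is divided into 2 shares of £52,500: Ualani and Nell each take £52,500.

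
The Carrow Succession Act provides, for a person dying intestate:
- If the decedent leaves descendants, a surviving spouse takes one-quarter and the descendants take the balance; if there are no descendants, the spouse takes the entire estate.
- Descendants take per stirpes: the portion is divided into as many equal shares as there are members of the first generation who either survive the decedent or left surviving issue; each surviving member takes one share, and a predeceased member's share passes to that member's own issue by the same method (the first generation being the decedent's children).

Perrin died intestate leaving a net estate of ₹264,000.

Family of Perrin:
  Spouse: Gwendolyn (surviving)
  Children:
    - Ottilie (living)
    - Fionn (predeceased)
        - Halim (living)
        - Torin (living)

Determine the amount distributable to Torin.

Gwendolyn takes one-quarter of ₹264,000 = ₹66,000. The remaining ₹198,000 passes to the descendants.
The descendants' portion (₹198,000) is divided into 2 shares of ₹99,000: Ottilie takes ₹99,000; Fionn's ₹99,000 share passes to Fionn's issue.
Fionn's share (₹99,000) is divided into 2 shares of ₹49,500: Halim and Torin each take ₹49,500.

Torin receives ₹49,500.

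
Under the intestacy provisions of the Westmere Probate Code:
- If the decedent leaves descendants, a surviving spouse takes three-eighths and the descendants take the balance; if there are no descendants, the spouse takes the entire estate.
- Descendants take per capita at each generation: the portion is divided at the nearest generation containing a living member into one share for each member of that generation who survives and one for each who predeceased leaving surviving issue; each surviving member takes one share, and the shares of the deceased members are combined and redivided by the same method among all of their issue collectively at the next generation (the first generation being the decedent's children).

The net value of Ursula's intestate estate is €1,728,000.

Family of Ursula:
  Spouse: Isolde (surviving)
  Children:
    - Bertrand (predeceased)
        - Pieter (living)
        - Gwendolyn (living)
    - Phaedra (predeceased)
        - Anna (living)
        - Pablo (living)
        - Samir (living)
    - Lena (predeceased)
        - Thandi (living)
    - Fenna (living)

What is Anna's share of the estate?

Isolde takes three-eighths of €1,728,000 = €648,000. The remaining €1,080,000 passes to the descendants.
The descendants' portion (€1,080,000) is divided at the children's generation into 4 shares of €270,000. Fenna takes €270,000. The 3 shares of the deceased (Bertrand, Phaedra, and Lena) are combined into a pool of €810,000.
That pool (€810,000) is divided at the grandchildren's generation equally among Pieter, Gwendolyn, Anna, Pablo, Samir, and Thandi: €135,000 each.

Anna receives €135,000.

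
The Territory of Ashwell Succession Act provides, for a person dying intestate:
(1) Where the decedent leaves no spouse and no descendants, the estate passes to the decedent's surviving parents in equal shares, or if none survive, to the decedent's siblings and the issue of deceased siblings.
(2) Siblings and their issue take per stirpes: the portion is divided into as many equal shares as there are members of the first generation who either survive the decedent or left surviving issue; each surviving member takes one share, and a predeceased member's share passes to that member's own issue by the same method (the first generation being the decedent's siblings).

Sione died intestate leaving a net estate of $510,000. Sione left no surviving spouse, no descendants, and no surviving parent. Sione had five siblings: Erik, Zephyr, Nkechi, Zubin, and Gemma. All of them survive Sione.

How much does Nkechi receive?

Nkechi receives $102,000.

The entire $510,000 passes to the siblings and their issue.
That amount ($510,000) is divided into 5 shares of $102,000: Erik, Zephyr, Nkechi, Zubin, and Gemma each take $102,000.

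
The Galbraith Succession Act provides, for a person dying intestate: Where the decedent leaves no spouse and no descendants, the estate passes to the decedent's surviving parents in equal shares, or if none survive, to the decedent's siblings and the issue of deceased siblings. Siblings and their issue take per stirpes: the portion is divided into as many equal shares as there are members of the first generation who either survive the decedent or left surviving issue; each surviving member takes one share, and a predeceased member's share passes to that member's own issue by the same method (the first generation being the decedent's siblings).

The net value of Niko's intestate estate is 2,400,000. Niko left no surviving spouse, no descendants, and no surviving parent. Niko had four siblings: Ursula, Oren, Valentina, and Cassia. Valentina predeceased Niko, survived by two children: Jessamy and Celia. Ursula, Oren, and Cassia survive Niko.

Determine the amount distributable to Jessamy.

Jessamy receives 300,000.

The entire 2,400,000 passes to the siblings and their issue.
That amount (2,400,000) is divided into 4 shares of 600,000: Ursula, Oren, and Cassia each take 600,000; Valentina's 600,000 share passes to Valentina's issue.
Valentina's share (600,000) is divided into 2 shares of 300,000: Jessamy and Celia each take 300,000.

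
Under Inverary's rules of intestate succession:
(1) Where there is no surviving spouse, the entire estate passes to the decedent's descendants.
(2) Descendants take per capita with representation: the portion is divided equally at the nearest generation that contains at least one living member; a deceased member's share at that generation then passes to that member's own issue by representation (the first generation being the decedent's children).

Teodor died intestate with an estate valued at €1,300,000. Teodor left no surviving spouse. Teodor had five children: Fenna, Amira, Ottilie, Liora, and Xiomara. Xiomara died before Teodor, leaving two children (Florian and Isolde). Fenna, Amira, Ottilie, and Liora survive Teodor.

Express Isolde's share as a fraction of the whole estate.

Isolde receives 1/10 of the estate.

The entire €1,300,000 passes to the descendants.
That amount (€1,300,000) is divided into 5 shares of €260,000: Fenna, Amira, Ottilie, and Liora each take €260,000; Xiomara's €260,000 share passes to Xiomara's issue.
Xiomara's share (€260,000) is divided into 2 shares of €130,000: Florian and Isolde each take €130,000.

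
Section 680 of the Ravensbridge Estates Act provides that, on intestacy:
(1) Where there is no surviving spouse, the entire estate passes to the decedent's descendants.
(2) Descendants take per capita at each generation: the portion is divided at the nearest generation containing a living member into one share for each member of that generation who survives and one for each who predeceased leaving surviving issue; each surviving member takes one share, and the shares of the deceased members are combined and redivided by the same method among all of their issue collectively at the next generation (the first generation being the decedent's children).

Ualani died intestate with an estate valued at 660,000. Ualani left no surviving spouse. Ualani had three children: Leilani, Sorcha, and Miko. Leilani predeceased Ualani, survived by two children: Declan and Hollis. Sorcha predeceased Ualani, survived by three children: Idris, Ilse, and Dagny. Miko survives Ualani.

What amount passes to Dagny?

The entire 660,000 passes to the descendants.
That amount (660,000) is divided at the children's generation into 3 shares of 220,000. Miko takes 220,000. The 2 shares of the deceased (Leilani and Sorcha) are combined into a pool of 440,000.
That pool (440,000) is divided at the grandchildren's generation equally among Declan, Hollis, Idris, Ilse, and Dagny: 88,000 each.

Dagny receives 88,000.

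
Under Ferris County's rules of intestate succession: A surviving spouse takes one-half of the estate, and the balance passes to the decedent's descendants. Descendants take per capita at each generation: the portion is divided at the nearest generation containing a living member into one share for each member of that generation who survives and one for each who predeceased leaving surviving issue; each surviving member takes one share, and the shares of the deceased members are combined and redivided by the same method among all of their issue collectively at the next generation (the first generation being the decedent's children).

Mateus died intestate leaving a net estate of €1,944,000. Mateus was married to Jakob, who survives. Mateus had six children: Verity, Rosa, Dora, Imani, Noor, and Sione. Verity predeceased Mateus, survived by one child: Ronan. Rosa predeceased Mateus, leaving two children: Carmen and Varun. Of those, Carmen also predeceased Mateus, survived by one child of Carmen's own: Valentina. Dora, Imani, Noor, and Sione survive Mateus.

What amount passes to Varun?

Jakob takes one-half of €1,944,000 = €972,000. The remaining €972,000 passes to the descendants.
The descendants' portion (€972,000) is divided at the children's generation into 6 shares of €162,000. Dora, Imani, Noor, and Sione each take €162,000. The 2 shares of the deceased (Verity and Rosa) are combined into a pool of €324,000.
That pool (€324,000) is divided at the grandchildren's generation into 3 shares of €108,000. Ronan and Varun each take €108,000. The remaining share for the deceased Carmen (€108,000) is carried to the next generation.
That pool (€108,000) passes entirely to Valentina, the sole taker at the great-grandchildren's generation.

Varun receives €108,000.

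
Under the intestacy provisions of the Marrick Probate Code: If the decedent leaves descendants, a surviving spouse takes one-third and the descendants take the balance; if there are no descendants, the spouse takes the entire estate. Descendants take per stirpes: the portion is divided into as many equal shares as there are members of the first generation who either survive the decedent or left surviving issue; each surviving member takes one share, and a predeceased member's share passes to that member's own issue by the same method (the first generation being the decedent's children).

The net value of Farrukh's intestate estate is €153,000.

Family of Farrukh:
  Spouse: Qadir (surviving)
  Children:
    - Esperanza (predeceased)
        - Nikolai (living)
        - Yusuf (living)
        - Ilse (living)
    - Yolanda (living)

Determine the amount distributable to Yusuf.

Yusuf receives €17,000.

Qadir takes one-third of €153,000 = €51,000. The remaining €102,000 passes to the descendants.
The descendants' portion (€102,000) is divided into 2 shares of €51,000: Yolanda takes €51,000; Esperanza's €51,000 share passes to Esperanza's issue.
Esperanza's share (€51,000) is divided into 3 shares of €17,000: Nikolai, Yusuf, and Ilse each take €17,000.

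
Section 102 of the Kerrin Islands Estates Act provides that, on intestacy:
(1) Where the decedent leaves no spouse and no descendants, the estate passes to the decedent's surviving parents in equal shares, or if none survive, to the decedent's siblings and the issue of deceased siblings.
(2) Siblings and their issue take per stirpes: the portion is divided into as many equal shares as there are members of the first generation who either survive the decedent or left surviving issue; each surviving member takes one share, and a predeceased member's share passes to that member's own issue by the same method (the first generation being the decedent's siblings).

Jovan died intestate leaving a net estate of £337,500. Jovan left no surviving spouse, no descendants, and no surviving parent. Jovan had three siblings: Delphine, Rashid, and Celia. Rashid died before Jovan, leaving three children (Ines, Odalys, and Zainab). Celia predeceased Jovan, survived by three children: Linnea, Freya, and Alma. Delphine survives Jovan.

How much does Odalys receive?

Odalys receives £37,500.

The entire £337,500 passes to the siblings and their issue.
That amount (£337,500) is divided into 3 shares of £112,500: Delphine takes £112,500; Rashid's £112,500 share passes to Rashid's issue; Celia's £112,500 share passes to Celia's issue.
Rashid's share (£112,500) is divided into 3 shares of £37,500: Ines, Odalys, and Zainab each take £37,500.
Celia's share (£112,500) is divided into 3 shares of £37,500: Linnea, Freya, and Alma each take £37,500.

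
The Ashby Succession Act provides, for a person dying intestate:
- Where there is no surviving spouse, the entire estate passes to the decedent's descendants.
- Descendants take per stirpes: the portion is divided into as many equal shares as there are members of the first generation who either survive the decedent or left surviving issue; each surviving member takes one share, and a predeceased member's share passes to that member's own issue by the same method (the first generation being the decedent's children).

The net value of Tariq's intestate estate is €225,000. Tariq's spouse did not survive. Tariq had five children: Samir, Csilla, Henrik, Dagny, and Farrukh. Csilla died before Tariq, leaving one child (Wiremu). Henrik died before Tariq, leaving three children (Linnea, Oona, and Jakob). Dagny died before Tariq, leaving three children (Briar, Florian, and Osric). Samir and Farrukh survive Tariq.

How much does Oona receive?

Oona receives €15,000.

The entire €225,000 passes to the descendants.
That amount (€225,000) is divided into 5 shares of €45,000: Samir and Farrukh each take €45,000; Csilla's €45,000 share passes to Csilla's issue; Henrik's €45,000 share passes to Henrik's issue; Dagny's €45,000 share passes to Dagny's issue.
Csilla's share (€45,000) passes entirely to Wiremu.
Henrik's share (€45,000) is divided into 3 shares of €15,000: Linnea, Oona, and Jakob each take €15,000.
Dagny's share (€45,000) is divided into 3 shares of €15,000: Briar, Florian, and Osric each take €15,000.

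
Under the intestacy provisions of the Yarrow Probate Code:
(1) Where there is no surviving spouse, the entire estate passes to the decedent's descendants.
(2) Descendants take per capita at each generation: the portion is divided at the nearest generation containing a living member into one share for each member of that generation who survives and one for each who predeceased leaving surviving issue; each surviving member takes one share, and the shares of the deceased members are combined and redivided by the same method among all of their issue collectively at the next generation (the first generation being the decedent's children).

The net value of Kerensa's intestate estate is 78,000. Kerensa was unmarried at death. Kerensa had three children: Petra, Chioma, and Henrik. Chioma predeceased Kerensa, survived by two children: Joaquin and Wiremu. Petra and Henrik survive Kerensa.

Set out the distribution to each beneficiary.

The entire 78,000 passes to the descendants.
That amount (78,000) is divided at the children's generation into 3 shares of 26,000. Petra and Henrik each take 26,000. The remaining share for the deceased Chioma (26,000) is carried to the next generation.
That pool (26,000) is divided at the grandchildren's generation equally among Joaquin and Wiremu: 13,000 each.

Petra: 26,000; Joaquin: 13,000; Wiremu: 13,000; Henrik: 26,000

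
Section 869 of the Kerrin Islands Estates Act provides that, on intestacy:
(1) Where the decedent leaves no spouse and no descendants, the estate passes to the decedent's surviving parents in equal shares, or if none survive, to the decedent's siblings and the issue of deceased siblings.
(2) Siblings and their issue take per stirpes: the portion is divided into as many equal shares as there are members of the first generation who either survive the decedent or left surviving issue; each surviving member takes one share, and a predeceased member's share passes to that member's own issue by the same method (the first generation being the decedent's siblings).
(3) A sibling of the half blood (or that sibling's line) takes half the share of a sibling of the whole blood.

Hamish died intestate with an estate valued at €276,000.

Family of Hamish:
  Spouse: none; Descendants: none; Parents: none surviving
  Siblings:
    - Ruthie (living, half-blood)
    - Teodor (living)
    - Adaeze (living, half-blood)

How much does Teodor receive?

Teodor receives €138,000.

The entire €276,000 passes to the siblings and their issue.
Counting each half-blood sibling's line as half a unit, there are 2 units in €276,000, so one unit is €138,000. Whole-blood lines (Teodor) take €138,000 each; half-blood lines (Ruthie and Adaeze) take €69,000 each.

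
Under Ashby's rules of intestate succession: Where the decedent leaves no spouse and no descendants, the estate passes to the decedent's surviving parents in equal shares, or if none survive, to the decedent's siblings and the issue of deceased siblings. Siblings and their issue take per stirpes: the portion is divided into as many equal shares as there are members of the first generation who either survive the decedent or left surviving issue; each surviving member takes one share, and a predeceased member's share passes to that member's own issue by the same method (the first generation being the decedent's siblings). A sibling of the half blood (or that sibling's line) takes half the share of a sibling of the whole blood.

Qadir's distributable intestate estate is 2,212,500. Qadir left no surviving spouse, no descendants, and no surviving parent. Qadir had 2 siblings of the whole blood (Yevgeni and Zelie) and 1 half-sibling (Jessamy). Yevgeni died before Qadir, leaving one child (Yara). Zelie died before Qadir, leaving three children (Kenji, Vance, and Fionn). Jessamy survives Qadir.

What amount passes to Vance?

The entire 2,212,500 passes to the siblings and their issue.
Counting each half-blood sibling's line as half a unit, there are 5/2 units in 2,212,500, so one unit is 885,000. Whole-blood lines (Yevgeni and Zelie) take 885,000 each; half-blood lines (Jessamy) take 442,500 each.
Yevgeni's share (885,000) passes entirely to Yara.
Zelie's share (885,000) is divided into 3 shares of 295,000: Kenji, Vance, and Fionn each take 295,000.

Vance receives 295,000.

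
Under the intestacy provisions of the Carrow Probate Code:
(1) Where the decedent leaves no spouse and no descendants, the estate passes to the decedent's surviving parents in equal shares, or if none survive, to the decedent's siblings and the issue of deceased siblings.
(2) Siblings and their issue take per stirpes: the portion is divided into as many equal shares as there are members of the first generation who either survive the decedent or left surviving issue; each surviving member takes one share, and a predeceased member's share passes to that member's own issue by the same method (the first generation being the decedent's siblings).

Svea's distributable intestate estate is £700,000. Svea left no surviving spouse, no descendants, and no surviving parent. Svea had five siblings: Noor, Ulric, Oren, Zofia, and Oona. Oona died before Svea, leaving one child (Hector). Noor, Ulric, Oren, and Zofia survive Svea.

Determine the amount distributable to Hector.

The entire £700,000 passes to the siblings and their issue.
That amount (£700,000) is divided into 5 shares of £140,000: Noor, Ulric, Oren, and Zofia each take £140,000; Oona's £140,000 share passes to Oona's issue.
Oona's share (£140,000) passes entirely to Hector.

Hector receives £140,000.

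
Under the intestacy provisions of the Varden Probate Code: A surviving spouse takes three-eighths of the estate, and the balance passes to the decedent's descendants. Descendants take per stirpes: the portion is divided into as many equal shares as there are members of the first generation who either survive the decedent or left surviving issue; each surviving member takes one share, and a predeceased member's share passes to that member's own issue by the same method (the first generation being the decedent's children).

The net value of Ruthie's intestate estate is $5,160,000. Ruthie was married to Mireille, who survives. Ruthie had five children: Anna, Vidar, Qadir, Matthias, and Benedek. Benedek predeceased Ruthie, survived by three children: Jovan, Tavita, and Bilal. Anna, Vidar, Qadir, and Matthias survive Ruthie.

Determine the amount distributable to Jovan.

Jovan receives $215,000.

Mireille takes three-eighths of $5,160,000 = $1,935,000. The remaining $3,225,000 passes to the descendants.
The descendants' portion ($3,225,000) is divided into 5 shares of $645,000: Anna, Vidar, Qadir, and Matthias each take $645,000; Benedek's $645,000 share passes to Benedek's issue.
Benedek's share ($645,000) is divided into 3 shares of $215,000: Jovan, Tavita, and Bilal each take $215,000.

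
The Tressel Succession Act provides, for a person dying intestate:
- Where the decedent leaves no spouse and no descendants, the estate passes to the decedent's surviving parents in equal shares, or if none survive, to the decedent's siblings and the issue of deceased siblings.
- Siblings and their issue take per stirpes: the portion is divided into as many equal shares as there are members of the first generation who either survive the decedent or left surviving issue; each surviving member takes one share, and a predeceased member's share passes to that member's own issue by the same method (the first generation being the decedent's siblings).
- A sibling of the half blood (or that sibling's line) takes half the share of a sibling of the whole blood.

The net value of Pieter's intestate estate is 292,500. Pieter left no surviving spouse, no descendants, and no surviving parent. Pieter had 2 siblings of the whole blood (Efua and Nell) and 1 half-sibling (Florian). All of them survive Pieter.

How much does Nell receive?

Nell receives 117,000.

The entire 292,500 passes to the siblings and their issue.
Counting each half-blood sibling's line as half a unit, there are 5/2 units in 292,500, so one unit is 117,000. Whole-blood lines (Efua and Nell) take 117,000 each; half-blood lines (Florian) take 58,500 each.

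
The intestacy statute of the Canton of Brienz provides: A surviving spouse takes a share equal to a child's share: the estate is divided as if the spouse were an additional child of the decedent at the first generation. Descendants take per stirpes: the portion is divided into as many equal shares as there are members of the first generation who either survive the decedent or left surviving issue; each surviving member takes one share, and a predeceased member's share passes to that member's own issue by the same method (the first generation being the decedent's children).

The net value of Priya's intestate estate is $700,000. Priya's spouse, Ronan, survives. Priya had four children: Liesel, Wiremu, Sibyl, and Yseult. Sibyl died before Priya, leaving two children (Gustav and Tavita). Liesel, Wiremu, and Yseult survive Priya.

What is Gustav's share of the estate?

Gustav receives $70,000.

The spouse counts as an additional share at the children's level, so there are 5 primary shares of $140,000. Ronan takes one such share ($140,000).
The children's combined portion ($560,000) is divided into 4 shares of $140,000: Liesel, Wiremu, and Yseult each take $140,000; Sibyl's $140,000 share passes to Sibyl's issue.
Sibyl's share ($140,000) is divided into 2 shares of $70,000: Gustav and Tavita each take $70,000.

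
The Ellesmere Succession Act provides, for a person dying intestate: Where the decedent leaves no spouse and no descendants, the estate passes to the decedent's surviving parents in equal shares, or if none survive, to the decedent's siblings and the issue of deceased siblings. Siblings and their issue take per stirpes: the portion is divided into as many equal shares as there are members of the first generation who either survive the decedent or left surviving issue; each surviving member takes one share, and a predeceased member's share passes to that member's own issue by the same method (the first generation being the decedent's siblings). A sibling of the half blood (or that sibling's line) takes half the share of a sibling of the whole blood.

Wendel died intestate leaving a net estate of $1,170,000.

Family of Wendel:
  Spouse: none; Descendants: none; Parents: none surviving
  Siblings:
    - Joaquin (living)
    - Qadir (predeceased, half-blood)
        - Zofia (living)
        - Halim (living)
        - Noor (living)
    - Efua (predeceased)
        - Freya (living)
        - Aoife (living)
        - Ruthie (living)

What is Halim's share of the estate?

The entire $1,170,000 passes to the siblings and their issue.
Counting each half-blood sibling's line as half a unit, there are 5/2 units in $1,170,000, so one unit is $468,000. Whole-blood lines (Joaquin and Efua) take $468,000 each; half-blood lines (Qadir) take $234,000 each.
Qadir's share ($234,000) is divided into 3 shares of $78,000: Zofia, Halim, and Noor each take $78,000.
Efua's share ($468,000) is divided into 3 shares of $156,000: Freya, Aoife, and Ruthie each take $156,000.

Halim receives $78,000.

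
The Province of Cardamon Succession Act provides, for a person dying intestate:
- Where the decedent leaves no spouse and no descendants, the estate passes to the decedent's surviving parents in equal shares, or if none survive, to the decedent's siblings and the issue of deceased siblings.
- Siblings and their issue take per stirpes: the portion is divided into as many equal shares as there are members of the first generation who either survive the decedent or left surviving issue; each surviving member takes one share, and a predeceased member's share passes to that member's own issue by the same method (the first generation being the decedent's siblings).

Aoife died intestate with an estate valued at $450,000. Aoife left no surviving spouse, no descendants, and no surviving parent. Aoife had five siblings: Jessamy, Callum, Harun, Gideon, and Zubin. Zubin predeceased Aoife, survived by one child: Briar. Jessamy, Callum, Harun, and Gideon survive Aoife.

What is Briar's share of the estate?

The entire $450,000 passes to the siblings and their issue.
That amount ($450,000) is divided into 5 shares of $90,000: Jessamy, Callum, Harun, and Gideon each take $90,000; Zubin's $90,000 share passes to Zubin's issue.
Zubin's share ($90,000) passes entirely to Briar.

Briar receives $90,000.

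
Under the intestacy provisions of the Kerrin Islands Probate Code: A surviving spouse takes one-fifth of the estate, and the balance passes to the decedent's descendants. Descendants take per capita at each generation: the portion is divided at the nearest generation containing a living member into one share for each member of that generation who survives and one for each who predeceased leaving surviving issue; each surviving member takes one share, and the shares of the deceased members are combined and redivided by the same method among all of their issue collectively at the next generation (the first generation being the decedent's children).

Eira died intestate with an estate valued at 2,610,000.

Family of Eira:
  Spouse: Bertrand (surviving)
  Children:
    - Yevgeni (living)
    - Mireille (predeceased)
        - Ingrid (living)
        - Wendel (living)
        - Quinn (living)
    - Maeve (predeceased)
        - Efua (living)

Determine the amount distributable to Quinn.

Bertrand takes one-fifth of 2,610,000 = 522,000. The remaining 2,088,000 passes to the descendants.
The descendants' portion (2,088,000) is divided at the children's generation into 3 shares of 696,000. Yevgeni takes 696,000. The 2 shares of the deceased (Mireille and Maeve) are combined into a pool of 1,392,000.
That pool (1,392,000) is divided at the grandchildren's generation equally among Ingrid, Wendel, Quinn, and Efua: 348,000 each.

Quinn receives 348,000.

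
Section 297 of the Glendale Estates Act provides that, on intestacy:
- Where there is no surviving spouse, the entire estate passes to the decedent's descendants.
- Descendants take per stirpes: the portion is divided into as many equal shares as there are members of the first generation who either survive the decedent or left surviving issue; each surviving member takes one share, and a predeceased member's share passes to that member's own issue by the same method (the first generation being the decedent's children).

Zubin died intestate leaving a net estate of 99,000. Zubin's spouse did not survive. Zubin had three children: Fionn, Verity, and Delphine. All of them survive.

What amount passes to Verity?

The entire 99,000 passes to the descendants.
That amount (99,000) is divided into 3 shares of 33,000: Fionn, Verity, and Delphine each take 33,000.

Verity receives 33,000.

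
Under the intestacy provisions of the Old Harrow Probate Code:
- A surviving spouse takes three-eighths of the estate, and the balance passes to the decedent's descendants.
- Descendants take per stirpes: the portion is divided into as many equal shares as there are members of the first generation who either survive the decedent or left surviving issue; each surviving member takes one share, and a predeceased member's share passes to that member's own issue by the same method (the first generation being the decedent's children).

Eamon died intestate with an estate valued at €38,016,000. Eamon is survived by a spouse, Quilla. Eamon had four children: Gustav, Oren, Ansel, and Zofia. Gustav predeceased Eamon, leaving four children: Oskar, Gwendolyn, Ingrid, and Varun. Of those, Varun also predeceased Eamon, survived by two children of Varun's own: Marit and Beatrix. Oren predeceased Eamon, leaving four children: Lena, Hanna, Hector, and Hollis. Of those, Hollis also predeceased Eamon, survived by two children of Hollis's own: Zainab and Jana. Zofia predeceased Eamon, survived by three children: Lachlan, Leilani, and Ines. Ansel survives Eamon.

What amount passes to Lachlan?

Quilla takes three-eighths of €38,016,000 = €14,256,000. The remaining €23,760,000 passes to the descendants.
The descendants' portion (€23,760,000) is divided into 4 shares of €5,940,000: Ansel takes €5,940,000; Gustav's €5,940,000 share passes to Gustav's issue; Oren's €5,940,000 share passes to Oren's issue; Zofia's €5,940,000 share passes to Zofia's issue.
Gustav's share (€5,940,000) is divided into 4 shares of €1,485,000: Oskar, Gwendolyn, and Ingrid each take €1,485,000; Varun's €1,485,000 share passes to Varun's issue.
Varun's share (€1,485,000) is divided into 2 shares of €742,500: Marit and Beatrix each take €742,500.
Oren's share (€5,940,000) is divided into 4 shares of €1,485,000: Lena, Hanna, and Hector each take €1,485,000; Hollis's €1,485,000 share passes to Hollis's issue.
Hollis's share (€1,485,000) is divided into 2 shares of €742,500: Zainab and Jana each take €742,500.
Zofia's share (€5,940,000) is divided into 3 shares of €1,980,000: Lachlan, Leilani, and Ines each take €1,980,000.

Lachlan receives €1,980,000.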